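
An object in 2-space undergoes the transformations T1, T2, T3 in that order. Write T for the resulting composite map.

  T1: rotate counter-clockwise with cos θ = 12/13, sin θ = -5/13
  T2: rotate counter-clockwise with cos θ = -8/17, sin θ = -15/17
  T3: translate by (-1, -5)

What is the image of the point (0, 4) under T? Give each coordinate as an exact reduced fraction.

T1 rotate counter-clockwise with cos θ = 12/13, sin θ = -5/13: (0, 4) → (20/13, 48/13)
T2 rotate counter-clockwise with cos θ = -8/17, sin θ = -15/17: (20/13, 48/13) → (560/221, -684/221)
T3 translate by (-1, -5): (560/221, -684/221) → (339/221, -1789/221)

T(p) = (339/221, -1789/221)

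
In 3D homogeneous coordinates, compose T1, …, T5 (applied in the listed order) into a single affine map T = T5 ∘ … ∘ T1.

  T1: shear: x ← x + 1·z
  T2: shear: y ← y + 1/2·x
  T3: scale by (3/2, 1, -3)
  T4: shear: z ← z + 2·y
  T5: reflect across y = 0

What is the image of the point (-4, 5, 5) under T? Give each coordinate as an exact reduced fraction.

T1 shear: x ← x + 1·z: (-4, 5, 5) → (1, 5, 5)
T2 shear: y ← y + 1/2·x: (1, 5, 5) → (1, 11/2, 5)
T3 scale by (3/2, 1, -3): (1, 11/2, 5) → (3/2, 11/2, -15)
T4 shear: z ← z + 2·y: (3/2, 11/2, -15) → (3/2, 11/2, -4)
T5 reflect across y = 0: (3/2, 11/2, -4) → (3/2, -11/2, -4)

T(p) = (3/2, -11/2, -4)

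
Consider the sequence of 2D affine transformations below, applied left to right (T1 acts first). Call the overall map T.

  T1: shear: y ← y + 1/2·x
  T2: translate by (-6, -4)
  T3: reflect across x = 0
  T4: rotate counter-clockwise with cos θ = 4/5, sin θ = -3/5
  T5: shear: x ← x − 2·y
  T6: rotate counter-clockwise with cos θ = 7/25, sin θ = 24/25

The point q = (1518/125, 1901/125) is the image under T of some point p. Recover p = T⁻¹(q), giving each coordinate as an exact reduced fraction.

T1 = [1 0 0; 1/2 1 0; 0 0 1]
T2·T1 = [1 0 -6; 1/2 1 -4; 0 0 1]
T3·…·T1 = [-1 0 6; 1/2 1 -4; 0 0 1]
T4·…·T1 = [-1/2 3/5 12/5; 1 4/5 -34/5; 0 0 1]
T5·…·T1 = [-5/2 -1 16; 1 4/5 -34/5; 0 0 1]
T6·…·T1 = [-83/50 -131/125 1376/125; -53/25 -92/125 1682/125; 0 0 1]
det M = -1; M⁻¹ = [92/125 -131/125 6; -53/25 83/50 1; 0 0 1]
M⁻¹ · (1518/125, 1901/125)ᵀ = (-1, 1/2)ᵀ

p = (-1, 1/2)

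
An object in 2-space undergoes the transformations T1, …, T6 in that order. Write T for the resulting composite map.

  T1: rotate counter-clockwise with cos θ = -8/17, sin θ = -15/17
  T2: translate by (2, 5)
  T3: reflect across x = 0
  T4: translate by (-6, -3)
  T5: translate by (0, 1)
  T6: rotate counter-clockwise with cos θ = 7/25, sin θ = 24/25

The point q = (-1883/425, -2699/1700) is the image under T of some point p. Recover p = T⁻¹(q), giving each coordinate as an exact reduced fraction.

p = (7/4, -5)

T1 = [-8/17 15/17 0; -15/17 -8/17 0; 0 0 1]
T2·T1 = [-8/17 15/17 2; -15/17 -8/17 5; 0 0 1]
T3·…·T1 = [8/17 -15/17 -2; -15/17 -8/17 5; 0 0 1]
T4·…·T1 = [8/17 -15/17 -8; -15/17 -8/17 2; 0 0 1]
T5·…·T1 = [8/17 -15/17 -8; -15/17 -8/17 3; 0 0 1]
T6·…·T1 = [416/425 87/425 -128/25; 87/425 -416/425 -171/25; 0 0 1]
det M = -1; M⁻¹ = [416/425 87/425 109/17; 87/425 -416/425 -96/17; 0 0 1]
M⁻¹ · (-1883/425, -2699/1700)ᵀ = (7/4, -5)ᵀ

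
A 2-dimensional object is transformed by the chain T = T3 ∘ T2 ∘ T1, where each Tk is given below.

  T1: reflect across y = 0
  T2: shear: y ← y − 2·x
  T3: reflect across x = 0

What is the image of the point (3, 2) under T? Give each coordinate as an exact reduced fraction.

T1 reflect across y = 0: (3, 2) → (3, -2)
T2 shear: y ← y − 2·x: (3, -2) → (3, -8)
T3 reflect across x = 0: (3, -8) → (-3, -8)

T(p) = (-3, -8)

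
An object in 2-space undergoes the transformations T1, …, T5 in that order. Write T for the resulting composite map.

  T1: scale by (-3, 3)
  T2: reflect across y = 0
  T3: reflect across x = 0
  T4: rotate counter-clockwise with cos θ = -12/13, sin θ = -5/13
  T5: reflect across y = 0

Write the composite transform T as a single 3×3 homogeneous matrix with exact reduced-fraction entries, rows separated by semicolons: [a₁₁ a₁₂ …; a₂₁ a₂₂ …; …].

T = [-36/13 -15/13 0; 15/13 -36/13 0; 0 0 1]

T1 = [-3 0 0; 0 3 0; 0 0 1]
T2·T1 = [-3 0 0; 0 -3 0; 0 0 1]
T3·…·T1 = [3 0 0; 0 -3 0; 0 0 1]
T4·…·T1 = [-36/13 -15/13 0; -15/13 36/13 0; 0 0 1]
T5·…·T1 = [-36/13 -15/13 0; 15/13 -36/13 0; 0 0 1]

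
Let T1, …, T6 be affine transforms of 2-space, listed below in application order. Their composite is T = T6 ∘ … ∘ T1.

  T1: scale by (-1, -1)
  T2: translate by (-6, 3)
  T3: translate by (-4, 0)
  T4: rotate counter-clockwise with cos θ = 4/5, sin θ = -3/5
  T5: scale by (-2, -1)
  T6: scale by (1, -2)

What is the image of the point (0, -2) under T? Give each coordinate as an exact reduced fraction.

T(p) = (10, 20)

T1 scale by (-1, -1): (0, -2) → (0, 2)
T2 translate by (-6, 3): (0, 2) → (-6, 5)
T3 translate by (-4, 0): (-6, 5) → (-10, 5)
T4 rotate counter-clockwise with cos θ = 4/5, sin θ = -3/5: (-10, 5) → (-5, 10)
T5 scale by (-2, -1): (-5, 10) → (10, -10)
T6 scale by (1, -2): (10, -10) → (10, 20)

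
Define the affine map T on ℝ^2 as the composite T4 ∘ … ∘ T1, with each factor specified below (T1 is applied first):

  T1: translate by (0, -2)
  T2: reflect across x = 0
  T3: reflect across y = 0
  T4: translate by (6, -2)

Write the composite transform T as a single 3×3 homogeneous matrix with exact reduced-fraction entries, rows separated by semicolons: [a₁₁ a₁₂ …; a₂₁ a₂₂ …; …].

T1 = [1 0 0; 0 1 -2; 0 0 1]
T2·T1 = [-1 0 0; 0 1 -2; 0 0 1]
T3·…·T1 = [-1 0 0; 0 -1 2; 0 0 1]
T4·…·T1 = [-1 0 6; 0 -1 0; 0 0 1]

T = [-1 0 6; 0 -1 0; 0 0 1]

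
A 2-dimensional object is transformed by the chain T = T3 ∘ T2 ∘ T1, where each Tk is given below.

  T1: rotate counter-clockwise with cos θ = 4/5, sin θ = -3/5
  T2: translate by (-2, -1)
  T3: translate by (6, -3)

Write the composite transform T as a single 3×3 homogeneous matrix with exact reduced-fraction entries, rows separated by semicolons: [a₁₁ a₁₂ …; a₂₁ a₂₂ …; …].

T1 = [4/5 3/5 0; -3/5 4/5 0; 0 0 1]
T2·T1 = [4/5 3/5 -2; -3/5 4/5 -1; 0 0 1]
T3·…·T1 = [4/5 3/5 4; -3/5 4/5 -4; 0 0 1]

T = [4/5 3/5 4; -3/5 4/5 -4; 0 0 1]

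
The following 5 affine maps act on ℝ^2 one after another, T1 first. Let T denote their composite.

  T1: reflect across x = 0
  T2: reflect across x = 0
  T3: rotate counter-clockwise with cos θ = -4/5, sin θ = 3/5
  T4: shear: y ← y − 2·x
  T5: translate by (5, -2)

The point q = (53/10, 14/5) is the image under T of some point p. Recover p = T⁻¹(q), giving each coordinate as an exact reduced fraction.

p = (3, -9/2)

T1 = [-1 0 0; 0 1 0; 0 0 1]
T2·T1 = [1 0 0; 0 1 0; 0 0 1]
T3·…·T1 = [-4/5 -3/5 0; 3/5 -4/5 0; 0 0 1]
T4·…·T1 = [-4/5 -3/5 0; 11/5 2/5 0; 0 0 1]
T5·…·T1 = [-4/5 -3/5 5; 11/5 2/5 -2; 0 0 1]
det M = 1; M⁻¹ = [2/5 3/5 -4/5; -11/5 -4/5 47/5; 0 0 1]
M⁻¹ · (53/10, 14/5)ᵀ = (3, -9/2)ᵀ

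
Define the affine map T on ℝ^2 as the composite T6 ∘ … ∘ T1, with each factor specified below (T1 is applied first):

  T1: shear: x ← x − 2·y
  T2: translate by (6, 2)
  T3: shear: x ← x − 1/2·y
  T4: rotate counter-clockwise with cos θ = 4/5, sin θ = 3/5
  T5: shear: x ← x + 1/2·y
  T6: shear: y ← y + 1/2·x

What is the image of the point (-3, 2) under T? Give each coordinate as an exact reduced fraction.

T(p) = (-41/10, -13/20)

T1 shear: x ← x − 2·y: (-3, 2) → (-7, 2)
T2 translate by (6, 2): (-7, 2) → (-1, 4)
T3 shear: x ← x − 1/2·y: (-1, 4) → (-3, 4)
T4 rotate counter-clockwise with cos θ = 4/5, sin θ = 3/5: (-3, 4) → (-24/5, 7/5)
T5 shear: x ← x + 1/2·y: (-24/5, 7/5) → (-41/10, 7/5)
T6 shear: y ← y + 1/2·x: (-41/10, 7/5) → (-41/10, -13/20)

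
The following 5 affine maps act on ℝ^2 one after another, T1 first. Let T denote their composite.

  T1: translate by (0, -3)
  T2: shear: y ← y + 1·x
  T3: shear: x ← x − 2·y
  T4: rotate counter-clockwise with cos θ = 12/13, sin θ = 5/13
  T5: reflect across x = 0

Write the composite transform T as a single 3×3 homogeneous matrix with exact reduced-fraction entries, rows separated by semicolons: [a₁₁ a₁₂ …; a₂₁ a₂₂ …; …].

T = [17/13 29/13 -87/13; 7/13 2/13 -6/13; 0 0 1]

T1 = [1 0 0; 0 1 -3; 0 0 1]
T2·T1 = [1 0 0; 1 1 -3; 0 0 1]
T3·…·T1 = [-1 -2 6; 1 1 -3; 0 0 1]
T4·…·T1 = [-17/13 -29/13 87/13; 7/13 2/13 -6/13; 0 0 1]
T5·…·T1 = [17/13 29/13 -87/13; 7/13 2/13 -6/13; 0 0 1]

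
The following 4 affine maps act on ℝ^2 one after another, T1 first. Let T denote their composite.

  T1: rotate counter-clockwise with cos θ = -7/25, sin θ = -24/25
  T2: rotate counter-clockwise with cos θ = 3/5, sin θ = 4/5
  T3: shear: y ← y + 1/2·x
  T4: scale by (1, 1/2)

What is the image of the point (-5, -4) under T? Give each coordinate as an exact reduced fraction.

T1 rotate counter-clockwise with cos θ = -7/25, sin θ = -24/25: (-5, -4) → (-61/25, 148/25)
T2 rotate counter-clockwise with cos θ = 3/5, sin θ = 4/5: (-61/25, 148/25) → (-31/5, 8/5)
T3 shear: y ← y + 1/2·x: (-31/5, 8/5) → (-31/5, -3/2)
T4 scale by (1, 1/2): (-31/5, -3/2) → (-31/5, -3/4)

T(p) = (-31/5, -3/4)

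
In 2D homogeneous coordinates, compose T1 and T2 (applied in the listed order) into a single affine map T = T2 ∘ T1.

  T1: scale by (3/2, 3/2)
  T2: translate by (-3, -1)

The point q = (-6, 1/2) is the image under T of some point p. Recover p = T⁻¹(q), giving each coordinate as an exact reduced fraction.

p = (-2, 1)

T1 = [3/2 0 0; 0 3/2 0; 0 0 1]
T2·T1 = [3/2 0 -3; 0 3/2 -1; 0 0 1]
det M = 9/4; M⁻¹ = [2/3 0 2; 0 2/3 2/3; 0 0 1]
M⁻¹ · (-6, 1/2)ᵀ = (-2, 1)ᵀ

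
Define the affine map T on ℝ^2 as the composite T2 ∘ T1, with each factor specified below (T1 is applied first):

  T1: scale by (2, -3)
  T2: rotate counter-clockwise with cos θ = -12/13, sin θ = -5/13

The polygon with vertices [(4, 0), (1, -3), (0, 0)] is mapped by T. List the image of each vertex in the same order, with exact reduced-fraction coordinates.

image vertices: (-96/13, -40/13), (21/13, -118/13), (0, 0)

T1 scale by (2, -3): (4, 0) → (8, 0); (1, -3) → (2, 9); (0, 0) → (0, 0)
T2 rotate counter-clockwise with cos θ = -12/13, sin θ = -5/13: (8, 0) → (-96/13, -40/13); (2, 9) → (21/13, -118/13); (0, 0) → (0, 0)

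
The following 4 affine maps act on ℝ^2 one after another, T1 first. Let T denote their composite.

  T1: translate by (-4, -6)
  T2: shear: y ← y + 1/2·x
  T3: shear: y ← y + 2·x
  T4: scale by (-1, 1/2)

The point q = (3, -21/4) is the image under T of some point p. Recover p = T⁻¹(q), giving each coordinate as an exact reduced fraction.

p = (1, 3)

T1 = [1 0 -4; 0 1 -6; 0 0 1]
T2·T1 = [1 0 -4; 1/2 1 -8; 0 0 1]
T3·…·T1 = [1 0 -4; 5/2 1 -16; 0 0 1]
T4·…·T1 = [-1 0 4; 5/4 1/2 -8; 0 0 1]
det M = -1/2; M⁻¹ = [-1 0 4; 5/2 2 6; 0 0 1]
M⁻¹ · (3, -21/4)ᵀ = (1, 3)ᵀ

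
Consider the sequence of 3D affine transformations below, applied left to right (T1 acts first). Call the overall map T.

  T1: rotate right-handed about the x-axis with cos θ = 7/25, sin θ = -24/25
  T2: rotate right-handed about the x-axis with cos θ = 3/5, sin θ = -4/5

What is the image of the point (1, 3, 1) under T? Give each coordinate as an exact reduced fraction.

T(p) = (1, -1, -3)

T1 rotate right-handed about the x-axis with cos θ = 7/25, sin θ = -24/25: (1, 3, 1) → (1, 9/5, -13/5)
T2 rotate right-handed about the x-axis with cos θ = 3/5, sin θ = -4/5: (1, 9/5, -13/5) → (1, -1, -3)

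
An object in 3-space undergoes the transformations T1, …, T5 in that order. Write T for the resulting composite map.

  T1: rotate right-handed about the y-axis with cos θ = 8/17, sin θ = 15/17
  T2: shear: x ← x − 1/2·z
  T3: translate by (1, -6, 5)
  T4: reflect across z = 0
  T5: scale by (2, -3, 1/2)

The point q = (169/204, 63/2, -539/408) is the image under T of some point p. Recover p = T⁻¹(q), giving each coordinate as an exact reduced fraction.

p = (5/4, -9/2, -8/3)

T1 = [8/17 0 15/17 0; 0 1 0 0; -15/17 0 8/17 0; 0 0 0 1]
T2·T1 = [31/34 0 11/17 0; 0 1 0 0; -15/17 0 8/17 0; 0 0 0 1]
T3·…·T1 = [31/34 0 11/17 1; 0 1 0 -6; -15/17 0 8/17 5; 0 0 0 1]
T4·…·T1 = [31/34 0 11/17 1; 0 1 0 -6; 15/17 0 -8/17 -5; 0 0 0 1]
T5·…·T1 = [31/17 0 22/17 2; 0 -3 0 18; 15/34 0 -4/17 -5/2; 0 0 0 1]
det M = 3; M⁻¹ = [4/17 0 22/17 47/17; 0 -1/3 0 6; 15/34 0 -31/17 -185/34; 0 0 0 1]
M⁻¹ · (169/204, 63/2, -539/408)ᵀ = (5/4, -9/2, -8/3)ᵀ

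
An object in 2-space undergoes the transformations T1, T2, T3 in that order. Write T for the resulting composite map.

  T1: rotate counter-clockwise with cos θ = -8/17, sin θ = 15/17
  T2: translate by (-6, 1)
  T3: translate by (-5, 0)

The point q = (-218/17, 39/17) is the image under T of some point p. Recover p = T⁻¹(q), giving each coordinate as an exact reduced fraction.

p = (2, 1)

T1 = [-8/17 -15/17 0; 15/17 -8/17 0; 0 0 1]
T2·T1 = [-8/17 -15/17 -6; 15/17 -8/17 1; 0 0 1]
T3·…·T1 = [-8/17 -15/17 -11; 15/17 -8/17 1; 0 0 1]
det M = 1; M⁻¹ = [-8/17 15/17 -103/17; -15/17 -8/17 -157/17; 0 0 1]
M⁻¹ · (-218/17, 39/17)ᵀ = (2, 1)ᵀ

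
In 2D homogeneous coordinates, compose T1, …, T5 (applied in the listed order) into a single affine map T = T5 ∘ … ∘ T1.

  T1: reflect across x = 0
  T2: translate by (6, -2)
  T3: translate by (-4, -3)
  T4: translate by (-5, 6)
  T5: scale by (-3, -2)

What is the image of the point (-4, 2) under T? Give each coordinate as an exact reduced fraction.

T(p) = (-3, -6)

T1 reflect across x = 0: (-4, 2) → (4, 2)
T2 translate by (6, -2): (4, 2) → (10, 0)
T3 translate by (-4, -3): (10, 0) → (6, -3)
T4 translate by (-5, 6): (6, -3) → (1, 3)
T5 scale by (-3, -2): (1, 3) → (-3, -6)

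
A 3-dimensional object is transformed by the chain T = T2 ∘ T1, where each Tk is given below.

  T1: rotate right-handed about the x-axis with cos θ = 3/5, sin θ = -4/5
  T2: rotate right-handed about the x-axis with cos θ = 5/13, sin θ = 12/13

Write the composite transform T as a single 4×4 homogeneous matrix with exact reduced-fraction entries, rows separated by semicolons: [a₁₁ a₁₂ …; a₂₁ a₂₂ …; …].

T1 = [1 0 0 0; 0 3/5 4/5 0; 0 -4/5 3/5 0; 0 0 0 1]
T2·T1 = [1 0 0 0; 0 63/65 -16/65 0; 0 16/65 63/65 0; 0 0 0 1]

T = [1 0 0 0; 0 63/65 -16/65 0; 0 16/65 63/65 0; 0 0 0 1]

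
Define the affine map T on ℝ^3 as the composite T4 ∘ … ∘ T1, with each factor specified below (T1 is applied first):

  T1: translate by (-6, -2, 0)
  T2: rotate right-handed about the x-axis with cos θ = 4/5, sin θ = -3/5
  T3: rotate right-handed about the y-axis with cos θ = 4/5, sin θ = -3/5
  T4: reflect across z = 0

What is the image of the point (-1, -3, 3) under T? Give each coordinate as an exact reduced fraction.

T1 translate by (-6, -2, 0): (-1, -3, 3) → (-7, -5, 3)
T2 rotate right-handed about the x-axis with cos θ = 4/5, sin θ = -3/5: (-7, -5, 3) → (-7, -11/5, 27/5)
T3 rotate right-handed about the y-axis with cos θ = 4/5, sin θ = -3/5: (-7, -11/5, 27/5) → (-221/25, -11/5, 3/25)
T4 reflect across z = 0: (-221/25, -11/5, 3/25) → (-221/25, -11/5, -3/25)

T(p) = (-221/25, -11/5, -3/25)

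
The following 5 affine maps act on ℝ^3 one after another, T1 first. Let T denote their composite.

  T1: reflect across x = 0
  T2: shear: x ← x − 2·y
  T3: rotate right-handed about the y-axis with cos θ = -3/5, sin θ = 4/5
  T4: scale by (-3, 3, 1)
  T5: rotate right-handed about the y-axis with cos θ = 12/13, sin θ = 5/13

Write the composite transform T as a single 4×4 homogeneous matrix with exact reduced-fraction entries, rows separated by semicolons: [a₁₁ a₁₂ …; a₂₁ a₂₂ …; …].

T = [-88/65 -176/65 -159/65 0; 0 3 0 0; 93/65 186/65 24/65 0; 0 0 0 1]

T1 = [-1 0 0 0; 0 1 0 0; 0 0 1 0; 0 0 0 1]
T2·T1 = [-1 -2 0 0; 0 1 0 0; 0 0 1 0; 0 0 0 1]
T3·…·T1 = [3/5 6/5 4/5 0; 0 1 0 0; 4/5 8/5 -3/5 0; 0 0 0 1]
T4·…·T1 = [-9/5 -18/5 -12/5 0; 0 3 0 0; 4/5 8/5 -3/5 0; 0 0 0 1]
T5·…·T1 = [-88/65 -176/65 -159/65 0; 0 3 0 0; 93/65 186/65 24/65 0; 0 0 0 1]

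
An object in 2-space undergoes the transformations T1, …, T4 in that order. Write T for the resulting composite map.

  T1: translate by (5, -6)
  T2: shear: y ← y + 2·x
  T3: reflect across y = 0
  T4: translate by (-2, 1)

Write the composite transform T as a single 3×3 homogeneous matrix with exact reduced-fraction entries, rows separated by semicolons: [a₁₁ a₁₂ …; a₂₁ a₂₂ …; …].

T = [1 0 3; -2 -1 -3; 0 0 1]

T1 = [1 0 5; 0 1 -6; 0 0 1]
T2·T1 = [1 0 5; 2 1 4; 0 0 1]
T3·…·T1 = [1 0 5; -2 -1 -4; 0 0 1]
T4·…·T1 = [1 0 3; -2 -1 -3; 0 0 1]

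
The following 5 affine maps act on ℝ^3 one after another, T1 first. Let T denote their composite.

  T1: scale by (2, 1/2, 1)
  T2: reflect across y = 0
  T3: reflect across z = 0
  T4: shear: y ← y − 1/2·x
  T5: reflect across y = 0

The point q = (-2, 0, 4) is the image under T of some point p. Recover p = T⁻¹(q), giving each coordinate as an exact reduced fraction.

T1 = [2 0 0 0; 0 1/2 0 0; 0 0 1 0; 0 0 0 1]
T2·T1 = [2 0 0 0; 0 -1/2 0 0; 0 0 1 0; 0 0 0 1]
T3·…·T1 = [2 0 0 0; 0 -1/2 0 0; 0 0 -1 0; 0 0 0 1]
T4·…·T1 = [2 0 0 0; -1 -1/2 0 0; 0 0 -1 0; 0 0 0 1]
T5·…·T1 = [2 0 0 0; 1 1/2 0 0; 0 0 -1 0; 0 0 0 1]
det M = -1; M⁻¹ = [1/2 0 0 0; -1 2 0 0; 0 0 -1 0; 0 0 0 1]
M⁻¹ · (-2, 0, 4)ᵀ = (-1, 2, -4)ᵀ

p = (-1, 2, -4)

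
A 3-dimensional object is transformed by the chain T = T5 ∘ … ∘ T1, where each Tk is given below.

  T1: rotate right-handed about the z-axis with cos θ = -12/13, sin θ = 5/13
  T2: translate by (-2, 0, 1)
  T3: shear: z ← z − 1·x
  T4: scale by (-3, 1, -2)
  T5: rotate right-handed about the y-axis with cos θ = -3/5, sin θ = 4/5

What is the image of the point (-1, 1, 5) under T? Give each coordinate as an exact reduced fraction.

T(p) = (-947/65, -17/13, 354/65)

T1 rotate right-handed about the z-axis with cos θ = -12/13, sin θ = 5/13: (-1, 1, 5) → (7/13, -17/13, 5)
T2 translate by (-2, 0, 1): (7/13, -17/13, 5) → (-19/13, -17/13, 6)
T3 shear: z ← z − 1·x: (-19/13, -17/13, 6) → (-19/13, -17/13, 97/13)
T4 scale by (-3, 1, -2): (-19/13, -17/13, 97/13) → (57/13, -17/13, -194/13)
T5 rotate right-handed about the y-axis with cos θ = -3/5, sin θ = 4/5: (57/13, -17/13, -194/13) → (-947/65, -17/13, 354/65)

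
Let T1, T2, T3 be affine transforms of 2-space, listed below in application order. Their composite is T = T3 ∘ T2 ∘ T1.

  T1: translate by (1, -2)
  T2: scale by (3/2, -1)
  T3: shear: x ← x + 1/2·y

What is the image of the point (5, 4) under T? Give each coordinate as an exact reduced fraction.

T(p) = (8, -2)

T1 translate by (1, -2): (5, 4) → (6, 2)
T2 scale by (3/2, -1): (6, 2) → (9, -2)
T3 shear: x ← x + 1/2·y: (9, -2) → (8, -2)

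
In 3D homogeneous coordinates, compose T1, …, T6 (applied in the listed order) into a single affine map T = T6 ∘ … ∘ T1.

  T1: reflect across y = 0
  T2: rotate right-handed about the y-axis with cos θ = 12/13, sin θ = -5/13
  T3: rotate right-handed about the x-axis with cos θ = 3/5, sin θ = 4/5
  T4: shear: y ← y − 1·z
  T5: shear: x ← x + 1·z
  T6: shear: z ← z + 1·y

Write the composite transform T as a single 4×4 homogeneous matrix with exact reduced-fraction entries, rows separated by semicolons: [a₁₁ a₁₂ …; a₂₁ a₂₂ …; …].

T1 = [1 0 0 0; 0 -1 0 0; 0 0 1 0; 0 0 0 1]
T2·T1 = [12/13 0 -5/13 0; 0 -1 0 0; 5/13 0 12/13 0; 0 0 0 1]
T3·…·T1 = [12/13 0 -5/13 0; -4/13 -3/5 -48/65 0; 3/13 -4/5 36/65 0; 0 0 0 1]
T4·…·T1 = [12/13 0 -5/13 0; -7/13 1/5 -84/65 0; 3/13 -4/5 36/65 0; 0 0 0 1]
T5·…·T1 = [15/13 -4/5 11/65 0; -7/13 1/5 -84/65 0; 3/13 -4/5 36/65 0; 0 0 0 1]
T6·…·T1 = [15/13 -4/5 11/65 0; -7/13 1/5 -84/65 0; -4/13 -3/5 -48/65 0; 0 0 0 1]

T = [15/13 -4/5 11/65 0; -7/13 1/5 -84/65 0; -4/13 -3/5 -48/65 0; 0 0 0 1]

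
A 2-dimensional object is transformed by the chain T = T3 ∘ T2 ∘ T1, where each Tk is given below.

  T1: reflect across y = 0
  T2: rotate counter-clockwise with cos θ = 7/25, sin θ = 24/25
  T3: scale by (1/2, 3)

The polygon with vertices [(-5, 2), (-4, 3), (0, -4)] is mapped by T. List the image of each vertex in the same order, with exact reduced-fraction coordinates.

image vertices: (13/50, -402/25), (22/25, -351/25), (-48/25, 84/25)

T1 reflect across y = 0: (-5, 2) → (-5, -2); (-4, 3) → (-4, -3); (0, -4) → (0, 4)
T2 rotate counter-clockwise with cos θ = 7/25, sin θ = 24/25: (-5, -2) → (13/25, -134/25); (-4, -3) → (44/25, -117/25); (0, 4) → (-96/25, 28/25)
T3 scale by (1/2, 3): (13/25, -134/25) → (13/50, -402/25); (44/25, -117/25) → (22/25, -351/25); (-96/25, 28/25) → (-48/25, 84/25)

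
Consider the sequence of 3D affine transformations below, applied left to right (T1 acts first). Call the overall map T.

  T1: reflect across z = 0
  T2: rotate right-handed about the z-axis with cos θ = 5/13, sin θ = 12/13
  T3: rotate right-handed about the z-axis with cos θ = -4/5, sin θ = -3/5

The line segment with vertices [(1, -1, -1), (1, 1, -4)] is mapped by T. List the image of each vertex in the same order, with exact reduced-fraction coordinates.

image vertices: (-47/65, -79/65, 1), (79/65, -47/65, 4)

T1 reflect across z = 0: (1, -1, -1) → (1, -1, 1); (1, 1, -4) → (1, 1, 4)
T2 rotate right-handed about the z-axis with cos θ = 5/13, sin θ = 12/13: (1, -1, 1) → (17/13, 7/13, 1); (1, 1, 4) → (-7/13, 17/13, 4)
T3 rotate right-handed about the z-axis with cos θ = -4/5, sin θ = -3/5: (17/13, 7/13, 1) → (-47/65, -79/65, 1); (-7/13, 17/13, 4) → (79/65, -47/65, 4)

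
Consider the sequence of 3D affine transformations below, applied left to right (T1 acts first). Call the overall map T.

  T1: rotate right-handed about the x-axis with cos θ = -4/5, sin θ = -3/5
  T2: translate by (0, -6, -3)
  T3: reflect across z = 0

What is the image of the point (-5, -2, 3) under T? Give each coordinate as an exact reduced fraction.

T(p) = (-5, -13/5, 21/5)

T1 rotate right-handed about the x-axis with cos θ = -4/5, sin θ = -3/5: (-5, -2, 3) → (-5, 17/5, -6/5)
T2 translate by (0, -6, -3): (-5, 17/5, -6/5) → (-5, -13/5, -21/5)
T3 reflect across z = 0: (-5, -13/5, -21/5) → (-5, -13/5, 21/5)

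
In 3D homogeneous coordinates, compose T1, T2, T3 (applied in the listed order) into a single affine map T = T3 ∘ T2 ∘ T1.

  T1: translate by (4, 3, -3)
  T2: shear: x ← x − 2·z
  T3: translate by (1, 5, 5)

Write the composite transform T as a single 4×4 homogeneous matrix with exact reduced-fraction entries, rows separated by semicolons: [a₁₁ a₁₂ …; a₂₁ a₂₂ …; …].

T1 = [1 0 0 4; 0 1 0 3; 0 0 1 -3; 0 0 0 1]
T2·T1 = [1 0 -2 10; 0 1 0 3; 0 0 1 -3; 0 0 0 1]
T3·…·T1 = [1 0 -2 11; 0 1 0 8; 0 0 1 2; 0 0 0 1]

T = [1 0 -2 11; 0 1 0 8; 0 0 1 2; 0 0 0 1]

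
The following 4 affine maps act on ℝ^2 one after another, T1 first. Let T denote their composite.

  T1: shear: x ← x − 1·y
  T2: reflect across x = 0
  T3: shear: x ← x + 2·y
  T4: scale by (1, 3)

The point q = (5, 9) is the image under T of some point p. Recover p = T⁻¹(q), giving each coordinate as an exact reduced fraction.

T1 = [1 -1 0; 0 1 0; 0 0 1]
T2·T1 = [-1 1 0; 0 1 0; 0 0 1]
T3·…·T1 = [-1 3 0; 0 1 0; 0 0 1]
T4·…·T1 = [-1 3 0; 0 3 0; 0 0 1]
det M = -3; M⁻¹ = [-1 1 0; 0 1/3 0; 0 0 1]
M⁻¹ · (5, 9)ᵀ = (4, 3)ᵀ

p = (4, 3)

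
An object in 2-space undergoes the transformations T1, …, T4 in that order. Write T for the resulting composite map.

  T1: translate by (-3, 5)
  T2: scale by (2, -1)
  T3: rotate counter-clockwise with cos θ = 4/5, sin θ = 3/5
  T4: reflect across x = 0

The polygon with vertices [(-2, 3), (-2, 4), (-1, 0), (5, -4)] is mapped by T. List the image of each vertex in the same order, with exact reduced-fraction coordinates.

image vertices: (16/5, -62/5), (13/5, -66/5), (17/5, -44/5), (-19/5, 8/5)

T1 translate by (-3, 5): (-2, 3) → (-5, 8); (-2, 4) → (-5, 9); (-1, 0) → (-4, 5); (5, -4) → (2, 1)
T2 scale by (2, -1): (-5, 8) → (-10, -8); (-5, 9) → (-10, -9); (-4, 5) → (-8, -5); (2, 1) → (4, -1)
T3 rotate counter-clockwise with cos θ = 4/5, sin θ = 3/5: (-10, -8) → (-16/5, -62/5); (-10, -9) → (-13/5, -66/5); (-8, -5) → (-17/5, -44/5); (4, -1) → (19/5, 8/5)
T4 reflect across x = 0: (-16/5, -62/5) → (16/5, -62/5); (-13/5, -66/5) → (13/5, -66/5); (-17/5, -44/5) → (17/5, -44/5); (19/5, 8/5) → (-19/5, 8/5)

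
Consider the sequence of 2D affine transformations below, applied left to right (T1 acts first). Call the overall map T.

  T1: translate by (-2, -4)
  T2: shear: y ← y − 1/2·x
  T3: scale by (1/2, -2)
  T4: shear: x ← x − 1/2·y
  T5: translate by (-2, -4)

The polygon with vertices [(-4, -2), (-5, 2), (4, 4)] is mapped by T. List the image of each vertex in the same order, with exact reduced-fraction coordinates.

T1 translate by (-2, -4): (-4, -2) → (-6, -6); (-5, 2) → (-7, -2); (4, 4) → (2, 0)
T2 shear: y ← y − 1/2·x: (-6, -6) → (-6, -3); (-7, -2) → (-7, 3/2); (2, 0) → (2, -1)
T3 scale by (1/2, -2): (-6, -3) → (-3, 6); (-7, 3/2) → (-7/2, -3); (2, -1) → (1, 2)
T4 shear: x ← x − 1/2·y: (-3, 6) → (-6, 6); (-7/2, -3) → (-2, -3); (1, 2) → (0, 2)
T5 translate by (-2, -4): (-6, 6) → (-8, 2); (-2, -3) → (-4, -7); (0, 2) → (-2, -2)

image vertices: (-8, 2), (-4, -7), (-2, -2)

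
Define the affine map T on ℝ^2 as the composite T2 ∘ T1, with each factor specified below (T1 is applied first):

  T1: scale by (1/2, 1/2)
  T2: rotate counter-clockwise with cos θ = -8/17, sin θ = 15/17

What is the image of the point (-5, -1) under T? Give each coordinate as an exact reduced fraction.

T(p) = (55/34, -67/34)

T1 scale by (1/2, 1/2): (-5, -1) → (-5/2, -1/2)
T2 rotate counter-clockwise with cos θ = -8/17, sin θ = 15/17: (-5/2, -1/2) → (55/34, -67/34)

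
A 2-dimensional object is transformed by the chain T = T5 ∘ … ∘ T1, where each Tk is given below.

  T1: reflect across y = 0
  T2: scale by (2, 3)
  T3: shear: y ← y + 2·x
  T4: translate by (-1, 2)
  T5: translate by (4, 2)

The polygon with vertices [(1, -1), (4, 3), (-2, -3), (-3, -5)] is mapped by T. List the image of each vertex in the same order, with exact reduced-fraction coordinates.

image vertices: (5, 11), (11, 11), (-1, 5), (-3, 7)

T1 reflect across y = 0: (1, -1) → (1, 1); (4, 3) → (4, -3); (-2, -3) → (-2, 3); (-3, -5) → (-3, 5)
T2 scale by (2, 3): (1, 1) → (2, 3); (4, -3) → (8, -9); (-2, 3) → (-4, 9); (-3, 5) → (-6, 15)
T3 shear: y ← y + 2·x: (2, 3) → (2, 7); (8, -9) → (8, 7); (-4, 9) → (-4, 1); (-6, 15) → (-6, 3)
T4 translate by (-1, 2): (2, 7) → (1, 9); (8, 7) → (7, 9); (-4, 1) → (-5, 3); (-6, 3) → (-7, 5)
T5 translate by (4, 2): (1, 9) → (5, 11); (7, 9) → (11, 11); (-5, 3) → (-1, 5); (-7, 5) → (-3, 7)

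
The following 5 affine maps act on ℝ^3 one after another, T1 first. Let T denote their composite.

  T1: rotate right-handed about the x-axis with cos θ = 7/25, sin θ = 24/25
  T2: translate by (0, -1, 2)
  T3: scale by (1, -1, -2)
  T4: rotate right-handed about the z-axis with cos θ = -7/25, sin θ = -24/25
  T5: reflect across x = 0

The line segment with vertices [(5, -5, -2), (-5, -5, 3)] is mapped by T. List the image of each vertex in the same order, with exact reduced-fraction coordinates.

T1 rotate right-handed about the x-axis with cos θ = 7/25, sin θ = 24/25: (5, -5, -2) → (5, 13/25, -134/25); (-5, -5, 3) → (-5, -107/25, -99/25)
T2 translate by (0, -1, 2): (5, 13/25, -134/25) → (5, -12/25, -84/25); (-5, -107/25, -99/25) → (-5, -132/25, -49/25)
T3 scale by (1, -1, -2): (5, -12/25, -84/25) → (5, 12/25, 168/25); (-5, -132/25, -49/25) → (-5, 132/25, 98/25)
T4 rotate right-handed about the z-axis with cos θ = -7/25, sin θ = -24/25: (5, 12/25, 168/25) → (-587/625, -3084/625, 168/25); (-5, 132/25, 98/25) → (4043/625, 2076/625, 98/25)
T5 reflect across x = 0: (-587/625, -3084/625, 168/25) → (587/625, -3084/625, 168/25); (4043/625, 2076/625, 98/25) → (-4043/625, 2076/625, 98/25)

image vertices: (587/625, -3084/625, 168/25), (-4043/625, 2076/625, 98/25)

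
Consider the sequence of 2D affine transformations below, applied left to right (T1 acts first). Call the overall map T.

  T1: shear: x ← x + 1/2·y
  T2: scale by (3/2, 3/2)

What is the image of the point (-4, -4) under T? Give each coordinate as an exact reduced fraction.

T(p) = (-9, -6)

T1 shear: x ← x + 1/2·y: (-4, -4) → (-6, -4)
T2 scale by (3/2, 3/2): (-6, -4) → (-9, -6)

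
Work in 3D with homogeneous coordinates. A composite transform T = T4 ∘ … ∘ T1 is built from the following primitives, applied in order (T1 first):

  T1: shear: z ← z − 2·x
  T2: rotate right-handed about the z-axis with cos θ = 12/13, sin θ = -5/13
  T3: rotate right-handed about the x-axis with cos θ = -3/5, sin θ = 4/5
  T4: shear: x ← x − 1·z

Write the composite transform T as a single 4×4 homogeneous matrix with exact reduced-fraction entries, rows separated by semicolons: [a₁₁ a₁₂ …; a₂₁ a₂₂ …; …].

T1 = [1 0 0 0; 0 1 0 0; -2 0 1 0; 0 0 0 1]
T2·T1 = [12/13 5/13 0 0; -5/13 12/13 0 0; -2 0 1 0; 0 0 0 1]
T3·…·T1 = [12/13 5/13 0 0; 119/65 -36/65 -4/5 0; 58/65 48/65 -3/5 0; 0 0 0 1]
T4·…·T1 = [2/65 -23/65 3/5 0; 119/65 -36/65 -4/5 0; 58/65 48/65 -3/5 0; 0 0 0 1]

T = [2/65 -23/65 3/5 0; 119/65 -36/65 -4/5 0; 58/65 48/65 -3/5 0; 0 0 0 1]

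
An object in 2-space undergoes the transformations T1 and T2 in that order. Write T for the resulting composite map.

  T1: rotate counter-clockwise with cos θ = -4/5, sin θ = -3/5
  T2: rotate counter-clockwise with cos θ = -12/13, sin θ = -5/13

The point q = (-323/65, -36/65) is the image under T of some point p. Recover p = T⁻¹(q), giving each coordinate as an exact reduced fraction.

p = (-3, 4)

T1 = [-4/5 3/5 0; -3/5 -4/5 0; 0 0 1]
T2·T1 = [33/65 -56/65 0; 56/65 33/65 0; 0 0 1]
det M = 1; M⁻¹ = [33/65 56/65 0; -56/65 33/65 0; 0 0 1]
M⁻¹ · (-323/65, -36/65)ᵀ = (-3, 4)ᵀ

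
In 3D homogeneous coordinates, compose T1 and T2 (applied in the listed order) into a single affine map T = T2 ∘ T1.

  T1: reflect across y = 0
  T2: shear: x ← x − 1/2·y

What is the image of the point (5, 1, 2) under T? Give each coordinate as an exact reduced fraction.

T1 reflect across y = 0: (5, 1, 2) → (5, -1, 2)
T2 shear: x ← x − 1/2·y: (5, -1, 2) → (11/2, -1, 2)

T(p) = (11/2, -1, 2)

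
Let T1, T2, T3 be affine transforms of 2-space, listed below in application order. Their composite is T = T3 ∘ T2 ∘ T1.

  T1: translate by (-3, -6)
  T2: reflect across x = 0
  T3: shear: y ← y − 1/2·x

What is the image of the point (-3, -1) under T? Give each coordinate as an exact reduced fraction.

T1 translate by (-3, -6): (-3, -1) → (-6, -7)
T2 reflect across x = 0: (-6, -7) → (6, -7)
T3 shear: y ← y − 1/2·x: (6, -7) → (6, -10)

T(p) = (6, -10)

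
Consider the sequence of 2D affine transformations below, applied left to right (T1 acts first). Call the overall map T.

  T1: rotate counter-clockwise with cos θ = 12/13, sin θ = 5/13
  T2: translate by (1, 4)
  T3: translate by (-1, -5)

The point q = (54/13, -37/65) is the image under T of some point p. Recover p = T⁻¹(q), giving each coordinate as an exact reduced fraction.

T1 = [12/13 -5/13 0; 5/13 12/13 0; 0 0 1]
T2·T1 = [12/13 -5/13 1; 5/13 12/13 4; 0 0 1]
T3·…·T1 = [12/13 -5/13 0; 5/13 12/13 -1; 0 0 1]
det M = 1; M⁻¹ = [12/13 5/13 5/13; -5/13 12/13 12/13; 0 0 1]
M⁻¹ · (54/13, -37/65)ᵀ = (4, -6/5)ᵀ

p = (4, -6/5)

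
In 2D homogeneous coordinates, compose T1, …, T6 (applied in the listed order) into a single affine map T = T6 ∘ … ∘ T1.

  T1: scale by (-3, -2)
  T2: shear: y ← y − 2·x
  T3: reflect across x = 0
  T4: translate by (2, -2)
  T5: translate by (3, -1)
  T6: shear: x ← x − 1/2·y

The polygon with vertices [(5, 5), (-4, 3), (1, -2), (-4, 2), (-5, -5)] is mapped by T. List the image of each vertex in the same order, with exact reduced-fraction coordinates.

image vertices: (23/2, 17), (19/2, -33), (9/2, 7), (17/2, -31), (3/2, -23)

T1 scale by (-3, -2): (5, 5) → (-15, -10); (-4, 3) → (12, -6); (1, -2) → (-3, 4); (-4, 2) → (12, -4); (-5, -5) → (15, 10)
T2 shear: y ← y − 2·x: (-15, -10) → (-15, 20); (12, -6) → (12, -30); (-3, 4) → (-3, 10); (12, -4) → (12, -28); (15, 10) → (15, -20)
T3 reflect across x = 0: (-15, 20) → (15, 20); (12, -30) → (-12, -30); (-3, 10) → (3, 10); (12, -28) → (-12, -28); (15, -20) → (-15, -20)
T4 translate by (2, -2): (15, 20) → (17, 18); (-12, -30) → (-10, -32); (3, 10) → (5, 8); (-12, -28) → (-10, -30); (-15, -20) → (-13, -22)
T5 translate by (3, -1): (17, 18) → (20, 17); (-10, -32) → (-7, -33); (5, 8) → (8, 7); (-10, -30) → (-7, -31); (-13, -22) → (-10, -23)
T6 shear: x ← x − 1/2·y: (20, 17) → (23/2, 17); (-7, -33) → (19/2, -33); (8, 7) → (9/2, 7); (-7, -31) → (17/2, -31); (-10, -23) → (3/2, -23)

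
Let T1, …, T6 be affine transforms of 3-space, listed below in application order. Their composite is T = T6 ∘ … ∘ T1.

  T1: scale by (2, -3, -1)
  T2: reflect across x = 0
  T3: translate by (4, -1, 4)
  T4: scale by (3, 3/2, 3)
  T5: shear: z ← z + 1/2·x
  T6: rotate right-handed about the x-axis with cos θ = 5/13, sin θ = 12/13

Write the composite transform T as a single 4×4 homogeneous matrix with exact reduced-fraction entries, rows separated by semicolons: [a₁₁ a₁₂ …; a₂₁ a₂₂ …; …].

T1 = [2 0 0 0; 0 -3 0 0; 0 0 -1 0; 0 0 0 1]
T2·T1 = [-2 0 0 0; 0 -3 0 0; 0 0 -1 0; 0 0 0 1]
T3·…·T1 = [-2 0 0 4; 0 -3 0 -1; 0 0 -1 4; 0 0 0 1]
T4·…·T1 = [-6 0 0 12; 0 -9/2 0 -3/2; 0 0 -3 12; 0 0 0 1]
T5·…·T1 = [-6 0 0 12; 0 -9/2 0 -3/2; -3 0 -3 18; 0 0 0 1]
T6·…·T1 = [-6 0 0 12; 36/13 -45/26 36/13 -447/26; -15/13 -54/13 -15/13 72/13; 0 0 0 1]

T = [-6 0 0 12; 36/13 -45/26 36/13 -447/26; -15/13 -54/13 -15/13 72/13; 0 0 0 1]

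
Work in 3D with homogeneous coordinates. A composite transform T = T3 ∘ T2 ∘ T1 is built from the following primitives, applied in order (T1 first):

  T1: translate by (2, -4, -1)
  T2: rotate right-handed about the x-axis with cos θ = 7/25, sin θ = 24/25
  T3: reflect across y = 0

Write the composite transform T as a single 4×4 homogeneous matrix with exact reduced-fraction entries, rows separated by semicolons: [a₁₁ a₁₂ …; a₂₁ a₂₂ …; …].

T1 = [1 0 0 2; 0 1 0 -4; 0 0 1 -1; 0 0 0 1]
T2·T1 = [1 0 0 2; 0 7/25 -24/25 -4/25; 0 24/25 7/25 -103/25; 0 0 0 1]
T3·…·T1 = [1 0 0 2; 0 -7/25 24/25 4/25; 0 24/25 7/25 -103/25; 0 0 0 1]

T = [1 0 0 2; 0 -7/25 24/25 4/25; 0 24/25 7/25 -103/25; 0 0 0 1]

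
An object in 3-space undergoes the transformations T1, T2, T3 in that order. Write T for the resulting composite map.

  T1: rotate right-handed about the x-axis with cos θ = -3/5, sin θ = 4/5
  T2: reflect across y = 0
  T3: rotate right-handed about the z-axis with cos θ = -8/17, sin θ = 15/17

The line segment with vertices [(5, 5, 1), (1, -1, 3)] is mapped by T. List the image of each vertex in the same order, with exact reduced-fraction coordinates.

T1 rotate right-handed about the x-axis with cos θ = -3/5, sin θ = 4/5: (5, 5, 1) → (5, -19/5, 17/5); (1, -1, 3) → (1, -9/5, -13/5)
T2 reflect across y = 0: (5, -19/5, 17/5) → (5, 19/5, 17/5); (1, -9/5, -13/5) → (1, 9/5, -13/5)
T3 rotate right-handed about the z-axis with cos θ = -8/17, sin θ = 15/17: (5, 19/5, 17/5) → (-97/17, 223/85, 17/5); (1, 9/5, -13/5) → (-35/17, 3/85, -13/5)

image vertices: (-97/17, 223/85, 17/5), (-35/17, 3/85, -13/5)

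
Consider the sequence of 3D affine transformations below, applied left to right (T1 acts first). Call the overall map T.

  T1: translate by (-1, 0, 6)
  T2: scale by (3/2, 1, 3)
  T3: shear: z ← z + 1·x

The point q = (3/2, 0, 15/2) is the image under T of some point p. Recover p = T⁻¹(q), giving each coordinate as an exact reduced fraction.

T1 = [1 0 0 -1; 0 1 0 0; 0 0 1 6; 0 0 0 1]
T2·T1 = [3/2 0 0 -3/2; 0 1 0 0; 0 0 3 18; 0 0 0 1]
T3·…·T1 = [3/2 0 0 -3/2; 0 1 0 0; 3/2 0 3 33/2; 0 0 0 1]
det M = 9/2; M⁻¹ = [2/3 0 0 1; 0 1 0 0; -1/3 0 1/3 -6; 0 0 0 1]
M⁻¹ · (3/2, 0, 15/2)ᵀ = (2, 0, -4)ᵀ

p = (2, 0, -4)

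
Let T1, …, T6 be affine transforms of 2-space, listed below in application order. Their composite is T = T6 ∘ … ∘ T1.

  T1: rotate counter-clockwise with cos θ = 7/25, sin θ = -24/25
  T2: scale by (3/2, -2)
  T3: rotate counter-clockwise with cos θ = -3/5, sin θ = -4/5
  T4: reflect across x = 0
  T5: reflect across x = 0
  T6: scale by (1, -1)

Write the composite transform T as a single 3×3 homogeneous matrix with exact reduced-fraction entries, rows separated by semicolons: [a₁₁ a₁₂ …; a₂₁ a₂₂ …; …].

T1 = [7/25 24/25 0; -24/25 7/25 0; 0 0 1]
T2·T1 = [21/50 36/25 0; 48/25 -14/25 0; 0 0 1]
T3·…·T1 = [321/250 -164/125 0; -186/125 -102/125 0; 0 0 1]
T4·…·T1 = [-321/250 164/125 0; -186/125 -102/125 0; 0 0 1]
T5·…·T1 = [321/250 -164/125 0; -186/125 -102/125 0; 0 0 1]
T6·…·T1 = [321/250 -164/125 0; 186/125 102/125 0; 0 0 1]

T = [321/250 -164/125 0; 186/125 102/125 0; 0 0 1]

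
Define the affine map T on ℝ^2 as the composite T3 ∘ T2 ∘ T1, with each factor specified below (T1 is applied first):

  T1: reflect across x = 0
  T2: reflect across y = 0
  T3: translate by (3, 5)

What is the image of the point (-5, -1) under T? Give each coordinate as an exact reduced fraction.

T(p) = (8, 6)

T1 reflect across x = 0: (-5, -1) → (5, -1)
T2 reflect across y = 0: (5, -1) → (5, 1)
T3 translate by (3, 5): (5, 1) → (8, 6)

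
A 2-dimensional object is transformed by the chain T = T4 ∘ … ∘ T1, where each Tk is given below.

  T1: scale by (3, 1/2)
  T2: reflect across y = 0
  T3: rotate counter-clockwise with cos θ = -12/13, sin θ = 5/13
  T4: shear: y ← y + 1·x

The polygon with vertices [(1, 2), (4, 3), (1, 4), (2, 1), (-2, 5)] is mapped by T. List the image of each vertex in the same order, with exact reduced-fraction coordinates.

image vertices: (-31/13, -4/13), (-21/2, -9/2), (-2, 1), (-139/26, -67/26), (13/2, 13/2)

T1 scale by (3, 1/2): (1, 2) → (3, 1); (4, 3) → (12, 3/2); (1, 4) → (3, 2); (2, 1) → (6, 1/2); (-2, 5) → (-6, 5/2)
T2 reflect across y = 0: (3, 1) → (3, -1); (12, 3/2) → (12, -3/2); (3, 2) → (3, -2); (6, 1/2) → (6, -1/2); (-6, 5/2) → (-6, -5/2)
T3 rotate counter-clockwise with cos θ = -12/13, sin θ = 5/13: (3, -1) → (-31/13, 27/13); (12, -3/2) → (-21/2, 6); (3, -2) → (-2, 3); (6, -1/2) → (-139/26, 36/13); (-6, -5/2) → (13/2, 0)
T4 shear: y ← y + 1·x: (-31/13, 27/13) → (-31/13, -4/13); (-21/2, 6) → (-21/2, -9/2); (-2, 3) → (-2, 1); (-139/26, 36/13) → (-139/26, -67/26); (13/2, 0) → (13/2, 13/2)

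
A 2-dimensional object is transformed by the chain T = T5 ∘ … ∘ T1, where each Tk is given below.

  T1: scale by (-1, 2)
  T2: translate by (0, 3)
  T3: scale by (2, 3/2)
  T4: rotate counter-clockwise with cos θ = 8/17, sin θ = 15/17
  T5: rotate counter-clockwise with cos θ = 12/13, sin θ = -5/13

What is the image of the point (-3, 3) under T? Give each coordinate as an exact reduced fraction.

T1 scale by (-1, 2): (-3, 3) → (3, 6)
T2 translate by (0, 3): (3, 6) → (3, 9)
T3 scale by (2, 3/2): (3, 9) → (6, 27/2)
T4 rotate counter-clockwise with cos θ = 8/17, sin θ = 15/17: (6, 27/2) → (-309/34, 198/17)
T5 rotate counter-clockwise with cos θ = 12/13, sin θ = -5/13: (-309/34, 198/17) → (-864/221, 6297/442)

T(p) = (-864/221, 6297/442)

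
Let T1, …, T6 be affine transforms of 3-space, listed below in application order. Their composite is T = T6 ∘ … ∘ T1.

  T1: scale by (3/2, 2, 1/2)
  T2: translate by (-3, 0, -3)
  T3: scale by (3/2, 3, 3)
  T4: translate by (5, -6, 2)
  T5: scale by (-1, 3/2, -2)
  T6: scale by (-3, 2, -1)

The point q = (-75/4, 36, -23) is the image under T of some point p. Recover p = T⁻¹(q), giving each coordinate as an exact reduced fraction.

T1 = [3/2 0 0 0; 0 2 0 0; 0 0 1/2 0; 0 0 0 1]
T2·T1 = [3/2 0 0 -3; 0 2 0 0; 0 0 1/2 -3; 0 0 0 1]
T3·…·T1 = [9/4 0 0 -9/2; 0 6 0 0; 0 0 3/2 -9; 0 0 0 1]
T4·…·T1 = [9/4 0 0 1/2; 0 6 0 -6; 0 0 3/2 -7; 0 0 0 1]
T5·…·T1 = [-9/4 0 0 -1/2; 0 9 0 -9; 0 0 -3 14; 0 0 0 1]
T6·…·T1 = [27/4 0 0 3/2; 0 18 0 -18; 0 0 3 -14; 0 0 0 1]
det M = 729/2; M⁻¹ = [4/27 0 0 -2/9; 0 1/18 0 1; 0 0 1/3 14/3; 0 0 0 1]
M⁻¹ · (-75/4, 36, -23)ᵀ = (-3, 3, -3)ᵀ

p = (-3, 3, -3)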